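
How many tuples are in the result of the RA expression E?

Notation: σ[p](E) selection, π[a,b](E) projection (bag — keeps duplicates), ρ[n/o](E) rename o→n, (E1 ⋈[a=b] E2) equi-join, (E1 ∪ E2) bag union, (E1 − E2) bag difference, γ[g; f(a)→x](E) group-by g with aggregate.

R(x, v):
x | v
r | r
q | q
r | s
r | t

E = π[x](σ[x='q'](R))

Per-node cardinality:
  R → 4
  σ[x='q'](R) → 1
  π[x](σ[x='q'](R)) → 1

|E| = 1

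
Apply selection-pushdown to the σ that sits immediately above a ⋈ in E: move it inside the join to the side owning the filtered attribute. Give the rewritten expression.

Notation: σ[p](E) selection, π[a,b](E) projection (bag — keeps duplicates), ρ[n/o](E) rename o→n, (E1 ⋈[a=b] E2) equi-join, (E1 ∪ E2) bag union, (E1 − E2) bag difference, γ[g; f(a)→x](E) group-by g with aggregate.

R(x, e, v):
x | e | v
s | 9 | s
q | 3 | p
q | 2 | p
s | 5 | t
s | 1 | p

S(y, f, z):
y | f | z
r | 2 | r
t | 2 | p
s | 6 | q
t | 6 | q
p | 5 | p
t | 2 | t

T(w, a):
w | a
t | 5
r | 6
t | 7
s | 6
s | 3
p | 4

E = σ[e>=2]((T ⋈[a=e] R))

σ filters on e, owned by the right side.
E' = (T ⋈[a=e] σ[e>=2](R))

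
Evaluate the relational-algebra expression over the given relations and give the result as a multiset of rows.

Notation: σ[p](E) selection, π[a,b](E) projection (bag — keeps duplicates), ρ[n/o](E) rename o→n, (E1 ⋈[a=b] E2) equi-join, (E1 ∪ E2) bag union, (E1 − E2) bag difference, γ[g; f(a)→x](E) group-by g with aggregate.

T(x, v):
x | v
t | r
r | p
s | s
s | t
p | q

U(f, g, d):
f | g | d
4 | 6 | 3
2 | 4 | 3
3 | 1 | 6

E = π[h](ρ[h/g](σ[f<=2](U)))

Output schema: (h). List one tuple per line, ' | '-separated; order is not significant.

Stepwise |·|:
  U → 3
  σ[f<=2](U) → 1
  ρ[h/g](σ[f<=2](U)) → 1
  π[h](ρ[h/g](σ[f<=2](U))) → 1

== RESULT ==
h
4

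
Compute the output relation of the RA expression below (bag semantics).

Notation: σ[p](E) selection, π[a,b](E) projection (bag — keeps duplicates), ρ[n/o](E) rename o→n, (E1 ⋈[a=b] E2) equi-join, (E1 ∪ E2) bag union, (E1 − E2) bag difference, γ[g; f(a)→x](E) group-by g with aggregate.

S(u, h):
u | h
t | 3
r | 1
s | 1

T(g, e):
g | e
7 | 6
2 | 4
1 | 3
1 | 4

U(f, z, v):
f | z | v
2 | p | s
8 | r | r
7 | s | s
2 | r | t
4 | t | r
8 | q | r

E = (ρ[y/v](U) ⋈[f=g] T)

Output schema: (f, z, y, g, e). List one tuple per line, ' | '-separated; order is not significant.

Per-node cardinality:
  U → 6
  ρ[y/v](U) → 6
  T → 4
  (ρ[y/v](U) ⋈[f=g] T) → 3

== RESULT ==
f | z | y | g | e
2 | p | s | 2 | 4
2 | r | t | 2 | 4
7 | s | s | 7 | 6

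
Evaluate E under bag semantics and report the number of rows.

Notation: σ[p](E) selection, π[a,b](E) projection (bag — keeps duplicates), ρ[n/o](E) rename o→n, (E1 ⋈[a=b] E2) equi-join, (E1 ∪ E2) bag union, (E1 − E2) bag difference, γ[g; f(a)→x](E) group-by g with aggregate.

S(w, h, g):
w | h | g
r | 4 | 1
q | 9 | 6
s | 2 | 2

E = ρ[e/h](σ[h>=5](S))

Stepwise |·|:
  S → 3
  σ[h>=5](S) → 1
  ρ[e/h](σ[h>=5](S)) → 1

|E| = 1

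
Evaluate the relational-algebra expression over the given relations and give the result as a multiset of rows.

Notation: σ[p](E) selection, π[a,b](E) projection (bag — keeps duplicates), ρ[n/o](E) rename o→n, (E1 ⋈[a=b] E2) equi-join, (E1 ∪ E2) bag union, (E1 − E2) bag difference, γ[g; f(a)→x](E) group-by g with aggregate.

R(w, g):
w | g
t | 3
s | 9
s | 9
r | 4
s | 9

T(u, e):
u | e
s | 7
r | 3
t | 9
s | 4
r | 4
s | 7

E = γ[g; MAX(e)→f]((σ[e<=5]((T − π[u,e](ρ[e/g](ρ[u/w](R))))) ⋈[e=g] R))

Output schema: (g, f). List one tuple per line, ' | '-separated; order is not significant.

Subexpression sizes:
  T → 6
  R → 5
  ρ[u/w](R) → 5
  ρ[e/g](ρ[u/w](R)) → 5
  π[u,e](ρ[e/g](ρ[u/w](R))) → 5
  (T − π[u,e](ρ[e/g](ρ[u/w](R)))) → 5
  σ[e<=5]((T − π[u,e](ρ[e/g](ρ[u/w](R))))) → 2
  R → 5
  (σ[e<=5]((T − π[u,e](ρ[e/g](ρ[u/w](R))))) ⋈[e=g] R) → 2
  γ[g; MAX(e)→f]((σ[e<=5]((T − π[u,e](ρ[e/g](ρ[u/w](R))))) ⋈[e=g] R)) → 2

== RESULT ==
g | f
3 | 3
4 | 4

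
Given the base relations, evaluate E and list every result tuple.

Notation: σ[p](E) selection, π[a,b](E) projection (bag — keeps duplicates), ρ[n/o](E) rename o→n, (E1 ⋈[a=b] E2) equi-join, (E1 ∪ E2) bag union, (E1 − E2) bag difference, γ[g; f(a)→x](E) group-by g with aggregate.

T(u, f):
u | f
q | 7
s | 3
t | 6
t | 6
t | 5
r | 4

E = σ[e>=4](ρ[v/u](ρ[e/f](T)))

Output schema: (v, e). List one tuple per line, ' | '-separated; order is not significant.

Row counts bottom-up:
  T → 6
  ρ[e/f](T) → 6
  ρ[v/u](ρ[e/f](T)) → 6
  σ[e>=4](ρ[v/u](ρ[e/f](T))) → 5

== RESULT ==
v | e
q | 7
r | 4
t | 5
t | 6
t | 6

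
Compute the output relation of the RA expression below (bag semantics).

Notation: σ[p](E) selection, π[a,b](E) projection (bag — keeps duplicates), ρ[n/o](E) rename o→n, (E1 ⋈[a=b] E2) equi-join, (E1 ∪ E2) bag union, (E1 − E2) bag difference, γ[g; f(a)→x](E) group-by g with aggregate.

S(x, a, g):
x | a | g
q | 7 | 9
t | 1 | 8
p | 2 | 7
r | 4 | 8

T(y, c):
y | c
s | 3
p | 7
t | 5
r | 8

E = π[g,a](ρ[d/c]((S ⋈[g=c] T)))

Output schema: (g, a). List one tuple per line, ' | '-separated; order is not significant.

Subexpression sizes:
  S → 4
  T → 4
  (S ⋈[g=c] T) → 3
  ρ[d/c]((S ⋈[g=c] T)) → 3
  π[g,a](ρ[d/c]((S ⋈[g=c] T))) → 3

== RESULT ==
g | a
7 | 2
8 | 1
8 | 4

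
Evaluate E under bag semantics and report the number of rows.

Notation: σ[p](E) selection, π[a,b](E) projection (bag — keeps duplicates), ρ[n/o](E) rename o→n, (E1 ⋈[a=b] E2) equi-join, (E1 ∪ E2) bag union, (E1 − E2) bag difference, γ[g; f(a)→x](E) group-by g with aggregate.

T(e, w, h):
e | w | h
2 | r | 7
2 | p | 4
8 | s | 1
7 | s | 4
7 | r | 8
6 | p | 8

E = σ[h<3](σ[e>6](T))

Subexpression sizes:
  T → 6
  σ[e>6](T) → 3
  σ[h<3](σ[e>6](T)) → 1

|E| = 1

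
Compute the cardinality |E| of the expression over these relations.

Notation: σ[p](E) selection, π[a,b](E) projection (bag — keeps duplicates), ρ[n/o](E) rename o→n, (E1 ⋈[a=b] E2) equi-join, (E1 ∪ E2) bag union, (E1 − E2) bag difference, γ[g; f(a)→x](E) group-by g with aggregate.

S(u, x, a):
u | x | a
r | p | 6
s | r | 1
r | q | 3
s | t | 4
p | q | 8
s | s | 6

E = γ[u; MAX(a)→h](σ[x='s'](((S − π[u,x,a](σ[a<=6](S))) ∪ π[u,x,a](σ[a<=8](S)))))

Row counts bottom-up:
  S → 6
  S → 6
  σ[a<=6](S) → 5
  π[u,x,a](σ[a<=6](S)) → 5
  (S − π[u,x,a](σ[a<=6](S))) → 1
  S → 6
  σ[a<=8](S) → 6
  π[u,x,a](σ[a<=8](S)) → 6
  ((S − π[u,x,a](σ[a<=6](S))) ∪ π[u,x,a](σ[a<=8](S))) → 7
  σ[x='s'](((S − π[u,x,a](σ[a<=6](S))) ∪ π[u,x,a](σ[a<=8](S)))) → 1
  γ[u; MAX(a)→h](σ[x='s'](((S − π[u,x,a](σ[a<=6](S))) ∪ π[u,x,a](σ[a<=8](S))))) → 1

|E| = 1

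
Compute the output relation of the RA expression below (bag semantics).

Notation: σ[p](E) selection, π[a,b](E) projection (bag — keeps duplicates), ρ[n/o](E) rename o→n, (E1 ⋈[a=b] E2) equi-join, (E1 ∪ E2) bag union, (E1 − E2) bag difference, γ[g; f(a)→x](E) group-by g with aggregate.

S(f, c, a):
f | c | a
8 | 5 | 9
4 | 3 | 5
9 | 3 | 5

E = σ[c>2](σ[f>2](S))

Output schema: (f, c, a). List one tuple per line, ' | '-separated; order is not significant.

Subexpression sizes:
  S → 3
  σ[f>2](S) → 3
  σ[c>2](σ[f>2](S)) → 3

== RESULT ==
f | c | a
4 | 3 | 5
8 | 5 | 9
9 | 3 | 5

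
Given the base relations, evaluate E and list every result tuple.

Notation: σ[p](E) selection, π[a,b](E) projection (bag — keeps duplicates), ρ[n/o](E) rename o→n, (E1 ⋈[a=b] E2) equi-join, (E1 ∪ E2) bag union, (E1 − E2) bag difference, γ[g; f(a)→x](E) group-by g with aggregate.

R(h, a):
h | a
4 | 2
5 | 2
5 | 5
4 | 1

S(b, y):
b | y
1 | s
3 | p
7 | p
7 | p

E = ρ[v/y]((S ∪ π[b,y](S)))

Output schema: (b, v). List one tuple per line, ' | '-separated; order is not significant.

Subexpression sizes:
  S → 4
  S → 4
  π[b,y](S) → 4
  (S ∪ π[b,y](S)) → 8
  ρ[v/y]((S ∪ π[b,y](S))) → 8

== RESULT ==
b | v
1 | s
1 | s
3 | p
3 | p
7 | p
7 | p
7 | p
7 | p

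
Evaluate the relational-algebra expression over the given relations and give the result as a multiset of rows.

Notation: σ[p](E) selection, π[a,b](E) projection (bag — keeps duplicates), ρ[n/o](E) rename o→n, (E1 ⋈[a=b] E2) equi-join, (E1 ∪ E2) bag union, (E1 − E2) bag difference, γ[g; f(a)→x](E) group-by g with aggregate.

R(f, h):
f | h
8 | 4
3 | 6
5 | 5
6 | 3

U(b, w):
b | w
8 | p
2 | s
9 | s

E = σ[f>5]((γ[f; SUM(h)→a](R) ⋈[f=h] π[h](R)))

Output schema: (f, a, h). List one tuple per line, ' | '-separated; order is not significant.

Subexpression sizes:
  R → 4
  γ[f; SUM(h)→a](R) → 4
  R → 4
  π[h](R) → 4
  (γ[f; SUM(h)→a](R) ⋈[f=h] π[h](R)) → 3
  σ[f>5]((γ[f; SUM(h)→a](R) ⋈[f=h] π[h](R))) → 1

== RESULT ==
f | a | h
6 | 3 | 6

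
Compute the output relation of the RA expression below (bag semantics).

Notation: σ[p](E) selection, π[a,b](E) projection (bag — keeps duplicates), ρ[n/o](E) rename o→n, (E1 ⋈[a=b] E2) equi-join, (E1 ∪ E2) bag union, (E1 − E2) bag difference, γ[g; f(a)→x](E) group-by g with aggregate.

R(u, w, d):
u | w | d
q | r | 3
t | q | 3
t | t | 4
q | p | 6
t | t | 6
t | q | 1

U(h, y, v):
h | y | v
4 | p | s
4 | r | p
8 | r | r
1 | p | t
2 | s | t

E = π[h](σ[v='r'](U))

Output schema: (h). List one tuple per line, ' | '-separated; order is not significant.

Per-node cardinality:
  U → 5
  σ[v='r'](U) → 1
  π[h](σ[v='r'](U)) → 1

== RESULT ==
h
8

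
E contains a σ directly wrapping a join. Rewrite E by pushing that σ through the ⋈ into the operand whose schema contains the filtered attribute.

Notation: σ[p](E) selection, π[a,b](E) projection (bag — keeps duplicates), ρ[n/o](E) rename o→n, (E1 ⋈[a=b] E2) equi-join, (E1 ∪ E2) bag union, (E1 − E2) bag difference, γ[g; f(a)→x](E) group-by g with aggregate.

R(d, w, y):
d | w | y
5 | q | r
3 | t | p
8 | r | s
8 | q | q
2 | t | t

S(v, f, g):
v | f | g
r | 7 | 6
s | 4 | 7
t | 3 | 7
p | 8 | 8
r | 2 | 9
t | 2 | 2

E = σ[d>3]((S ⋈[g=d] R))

σ filters on d, owned by the right side.
E' = (S ⋈[g=d] σ[d>3](R))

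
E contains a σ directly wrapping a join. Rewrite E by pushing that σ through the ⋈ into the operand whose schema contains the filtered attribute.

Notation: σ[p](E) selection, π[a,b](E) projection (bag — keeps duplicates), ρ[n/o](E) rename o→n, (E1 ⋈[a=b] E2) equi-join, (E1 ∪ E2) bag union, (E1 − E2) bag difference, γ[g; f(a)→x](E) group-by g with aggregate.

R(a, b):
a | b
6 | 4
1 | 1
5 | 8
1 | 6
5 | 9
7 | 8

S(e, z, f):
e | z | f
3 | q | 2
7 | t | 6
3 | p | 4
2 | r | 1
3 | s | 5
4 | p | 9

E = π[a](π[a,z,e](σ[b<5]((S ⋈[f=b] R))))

σ filters on b, owned by the right side.
E' = π[a](π[a,z,e]((S ⋈[f=b] σ[b<5](R))))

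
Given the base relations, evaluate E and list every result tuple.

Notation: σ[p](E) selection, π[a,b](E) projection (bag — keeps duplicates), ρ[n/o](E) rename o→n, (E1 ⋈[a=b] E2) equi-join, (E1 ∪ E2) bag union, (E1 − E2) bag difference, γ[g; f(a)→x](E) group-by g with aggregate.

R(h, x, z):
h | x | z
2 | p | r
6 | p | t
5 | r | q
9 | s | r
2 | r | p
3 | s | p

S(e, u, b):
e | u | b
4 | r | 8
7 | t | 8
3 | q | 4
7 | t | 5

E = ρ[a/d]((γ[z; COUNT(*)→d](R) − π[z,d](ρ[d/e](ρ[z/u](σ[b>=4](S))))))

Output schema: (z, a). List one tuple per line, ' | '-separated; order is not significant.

Stepwise |·|:
  R → 6
  γ[z; COUNT(*)→d](R) → 4
  S → 4
  σ[b>=4](S) → 4
  ρ[z/u](σ[b>=4](S)) → 4
  ρ[d/e](ρ[z/u](σ[b>=4](S))) → 4
  π[z,d](ρ[d/e](ρ[z/u](σ[b>=4](S)))) → 4
  (γ[z; COUNT(*)→d](R) − π[z,d](ρ[d/e](ρ[z/u](σ[b>=4](S))))) → 4
  ρ[a/d]((γ[z; COUNT(*)→d](R) − π[z,d](ρ[d/e](ρ[z/u](σ[b>=4](S)))))) → 4

== RESULT ==
z | a
p | 2
q | 1
r | 2
t | 1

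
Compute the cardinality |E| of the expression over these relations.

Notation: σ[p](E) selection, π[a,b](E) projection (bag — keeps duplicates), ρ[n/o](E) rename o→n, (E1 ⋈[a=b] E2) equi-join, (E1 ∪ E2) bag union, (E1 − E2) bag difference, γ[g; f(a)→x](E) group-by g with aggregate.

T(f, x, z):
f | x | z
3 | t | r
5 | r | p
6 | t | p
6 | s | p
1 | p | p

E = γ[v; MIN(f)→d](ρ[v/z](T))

Row counts bottom-up:
  T → 5
  ρ[v/z](T) → 5
  γ[v; MIN(f)→d](ρ[v/z](T)) → 2

|E| = 2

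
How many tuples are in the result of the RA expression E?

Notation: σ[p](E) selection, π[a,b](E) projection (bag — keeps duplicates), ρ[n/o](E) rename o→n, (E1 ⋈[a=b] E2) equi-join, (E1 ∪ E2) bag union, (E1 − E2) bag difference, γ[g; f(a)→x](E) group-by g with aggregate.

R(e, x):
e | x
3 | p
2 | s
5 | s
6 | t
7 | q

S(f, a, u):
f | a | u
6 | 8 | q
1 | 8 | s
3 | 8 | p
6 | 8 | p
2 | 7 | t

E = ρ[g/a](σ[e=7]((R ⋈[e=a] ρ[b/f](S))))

Stepwise |·|:
  R → 5
  S → 5
  ρ[b/f](S) → 5
  (R ⋈[e=a] ρ[b/f](S)) → 1
  σ[e=7]((R ⋈[e=a] ρ[b/f](S))) → 1
  ρ[g/a](σ[e=7]((R ⋈[e=a] ρ[b/f](S)))) → 1

|E| = 1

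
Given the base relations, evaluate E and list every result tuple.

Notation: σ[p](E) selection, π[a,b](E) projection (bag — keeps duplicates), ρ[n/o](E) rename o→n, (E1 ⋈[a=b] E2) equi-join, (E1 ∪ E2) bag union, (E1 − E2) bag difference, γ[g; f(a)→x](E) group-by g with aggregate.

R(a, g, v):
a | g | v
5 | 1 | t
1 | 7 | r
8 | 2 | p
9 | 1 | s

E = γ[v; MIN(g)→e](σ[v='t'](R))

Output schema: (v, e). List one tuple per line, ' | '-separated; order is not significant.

Per-node cardinality:
  R → 4
  σ[v='t'](R) → 1
  γ[v; MIN(g)→e](σ[v='t'](R)) → 1

== RESULT ==
v | e
t | 1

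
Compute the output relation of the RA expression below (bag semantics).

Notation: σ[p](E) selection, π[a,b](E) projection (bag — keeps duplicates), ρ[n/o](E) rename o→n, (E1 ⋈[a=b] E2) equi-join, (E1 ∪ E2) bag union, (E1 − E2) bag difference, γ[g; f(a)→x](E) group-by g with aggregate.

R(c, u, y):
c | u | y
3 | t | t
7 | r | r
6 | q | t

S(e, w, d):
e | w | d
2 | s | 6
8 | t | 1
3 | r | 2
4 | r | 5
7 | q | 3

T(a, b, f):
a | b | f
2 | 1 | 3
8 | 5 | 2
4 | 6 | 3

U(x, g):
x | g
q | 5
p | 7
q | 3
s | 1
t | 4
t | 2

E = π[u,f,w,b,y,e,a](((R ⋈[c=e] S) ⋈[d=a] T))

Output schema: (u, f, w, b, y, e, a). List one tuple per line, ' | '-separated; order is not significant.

Subexpression sizes:
  R → 3
  S → 5
  (R ⋈[c=e] S) → 2
  T → 3
  ((R ⋈[c=e] S) ⋈[d=a] T) → 1
  π[u,f,w,b,y,e,a](((R ⋈[c=e] S) ⋈[d=a] T)) → 1

== RESULT ==
u | f | w | b | y | e | a
t | 3 | r | 1 | t | 3 | 2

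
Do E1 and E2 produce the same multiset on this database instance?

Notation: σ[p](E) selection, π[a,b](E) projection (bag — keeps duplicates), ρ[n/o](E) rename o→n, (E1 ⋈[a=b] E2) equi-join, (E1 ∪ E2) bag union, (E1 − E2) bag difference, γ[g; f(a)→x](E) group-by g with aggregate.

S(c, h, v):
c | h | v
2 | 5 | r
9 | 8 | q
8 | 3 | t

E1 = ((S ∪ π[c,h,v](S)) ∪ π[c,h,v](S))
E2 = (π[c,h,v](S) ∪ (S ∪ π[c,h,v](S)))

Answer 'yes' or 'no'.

E1 per-node cardinality:
  S → 3
  S → 3
  π[c,h,v](S) → 3
  (S ∪ π[c,h,v](S)) → 6
  S → 3
  π[c,h,v](S) → 3
  ((S ∪ π[c,h,v](S)) ∪ π[c,h,v](S)) → 9
E2 per-node cardinality:
  S → 3
  π[c,h,v](S) → 3
  S → 3
  S → 3
  π[c,h,v](S) → 3
  (S ∪ π[c,h,v](S)) → 6
  (π[c,h,v](S) ∪ (S ∪ π[c,h,v](S))) → 9

E1 and E2 produce the same multiset:
c | h | v
2 | 5 | r
2 | 5 | r
2 | 5 | r
8 | 3 | t
8 | 3 | t
8 | 3 | t
9 | 8 | q
9 | 8 | q
9 | 8 | q

yes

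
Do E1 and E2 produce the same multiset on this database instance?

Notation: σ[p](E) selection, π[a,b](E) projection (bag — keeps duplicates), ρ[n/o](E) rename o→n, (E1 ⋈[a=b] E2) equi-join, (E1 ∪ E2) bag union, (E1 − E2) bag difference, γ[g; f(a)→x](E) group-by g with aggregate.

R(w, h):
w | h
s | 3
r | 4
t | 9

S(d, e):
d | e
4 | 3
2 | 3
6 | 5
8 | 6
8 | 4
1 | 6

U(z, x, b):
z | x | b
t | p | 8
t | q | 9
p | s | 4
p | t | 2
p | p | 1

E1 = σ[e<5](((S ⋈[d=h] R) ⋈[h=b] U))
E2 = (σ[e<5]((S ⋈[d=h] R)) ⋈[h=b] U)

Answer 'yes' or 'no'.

E1 stepwise |·|:
  S → 6
  R → 3
  (S ⋈[d=h] R) → 1
  U → 5
  ((S ⋈[d=h] R) ⋈[h=b] U) → 1
  σ[e<5](((S ⋈[d=h] R) ⋈[h=b] U)) → 1
E2 stepwise |·|:
  S → 6
  R → 3
  (S ⋈[d=h] R) → 1
  σ[e<5]((S ⋈[d=h] R)) → 1
  U → 5
  (σ[e<5]((S ⋈[d=h] R)) ⋈[h=b] U) → 1

E1 and E2 produce the same multiset:
d | e | w | h | z | x | b
4 | 3 | r | 4 | p | s | 4

yes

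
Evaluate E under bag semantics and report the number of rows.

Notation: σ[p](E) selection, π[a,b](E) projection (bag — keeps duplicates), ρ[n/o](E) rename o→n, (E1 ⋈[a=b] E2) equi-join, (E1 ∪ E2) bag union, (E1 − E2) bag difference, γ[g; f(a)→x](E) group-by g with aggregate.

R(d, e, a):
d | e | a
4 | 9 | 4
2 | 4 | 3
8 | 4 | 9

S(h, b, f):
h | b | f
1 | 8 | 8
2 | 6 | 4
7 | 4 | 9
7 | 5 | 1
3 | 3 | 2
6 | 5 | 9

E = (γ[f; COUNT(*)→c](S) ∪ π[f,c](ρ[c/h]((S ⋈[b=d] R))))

Subexpression sizes:
  S → 6
  γ[f; COUNT(*)→c](S) → 5
  S → 6
  R → 3
  (S ⋈[b=d] R) → 2
  ρ[c/h]((S ⋈[b=d] R)) → 2
  π[f,c](ρ[c/h]((S ⋈[b=d] R))) → 2
  (γ[f; COUNT(*)→c](S) ∪ π[f,c](ρ[c/h]((S ⋈[b=d] R)))) → 7

|E| = 7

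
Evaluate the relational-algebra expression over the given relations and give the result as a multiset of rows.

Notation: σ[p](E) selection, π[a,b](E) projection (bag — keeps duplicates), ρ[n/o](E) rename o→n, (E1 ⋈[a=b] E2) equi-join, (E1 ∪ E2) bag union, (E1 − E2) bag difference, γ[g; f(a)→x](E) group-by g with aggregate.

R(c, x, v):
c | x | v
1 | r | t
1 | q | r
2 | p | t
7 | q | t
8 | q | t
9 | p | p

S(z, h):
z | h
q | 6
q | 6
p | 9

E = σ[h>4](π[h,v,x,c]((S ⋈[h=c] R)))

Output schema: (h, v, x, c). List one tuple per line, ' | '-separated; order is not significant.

Per-node cardinality:
  S → 3
  R → 6
  (S ⋈[h=c] R) → 1
  π[h,v,x,c]((S ⋈[h=c] R)) → 1
  σ[h>4](π[h,v,x,c]((S ⋈[h=c] R))) → 1

== RESULT ==
h | v | x | c
9 | p | p | 9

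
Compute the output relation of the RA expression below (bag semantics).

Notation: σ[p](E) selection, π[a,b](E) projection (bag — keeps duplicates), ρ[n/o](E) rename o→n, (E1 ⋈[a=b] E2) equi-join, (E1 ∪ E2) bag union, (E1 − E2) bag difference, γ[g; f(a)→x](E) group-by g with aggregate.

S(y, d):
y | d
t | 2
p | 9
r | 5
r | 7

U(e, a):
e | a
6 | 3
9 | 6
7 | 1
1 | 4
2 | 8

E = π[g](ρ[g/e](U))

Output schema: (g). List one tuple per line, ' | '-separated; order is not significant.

Per-node cardinality:
  U → 5
  ρ[g/e](U) → 5
  π[g](ρ[g/e](U)) → 5

== RESULT ==
g
1
2
6
7
9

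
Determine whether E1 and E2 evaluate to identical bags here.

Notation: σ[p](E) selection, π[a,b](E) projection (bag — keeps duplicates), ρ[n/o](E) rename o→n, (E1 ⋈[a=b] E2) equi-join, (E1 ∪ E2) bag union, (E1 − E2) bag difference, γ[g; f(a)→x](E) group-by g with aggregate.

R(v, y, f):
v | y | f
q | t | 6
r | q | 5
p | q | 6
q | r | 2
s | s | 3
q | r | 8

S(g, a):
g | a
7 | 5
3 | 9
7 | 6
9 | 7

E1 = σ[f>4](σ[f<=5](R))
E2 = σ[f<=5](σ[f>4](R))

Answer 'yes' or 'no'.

E1 subexpression sizes:
  R → 6
  σ[f<=5](R) → 3
  σ[f>4](σ[f<=5](R)) → 1
E2 subexpression sizes:
  R → 6
  σ[f>4](R) → 4
  σ[f<=5](σ[f>4](R)) → 1

E1 and E2 produce the same multiset:
v | y | f
r | q | 5

yes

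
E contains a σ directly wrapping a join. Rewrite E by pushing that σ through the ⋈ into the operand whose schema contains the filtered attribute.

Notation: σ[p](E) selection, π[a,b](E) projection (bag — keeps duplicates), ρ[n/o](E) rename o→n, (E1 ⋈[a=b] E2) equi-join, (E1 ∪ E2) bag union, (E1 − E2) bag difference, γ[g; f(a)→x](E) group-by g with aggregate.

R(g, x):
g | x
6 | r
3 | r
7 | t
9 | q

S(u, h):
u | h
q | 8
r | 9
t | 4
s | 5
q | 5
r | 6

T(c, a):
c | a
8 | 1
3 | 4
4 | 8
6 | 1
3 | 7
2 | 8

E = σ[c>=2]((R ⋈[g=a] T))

σ filters on c, owned by the right side.
E' = (R ⋈[g=a] σ[c>=2](T))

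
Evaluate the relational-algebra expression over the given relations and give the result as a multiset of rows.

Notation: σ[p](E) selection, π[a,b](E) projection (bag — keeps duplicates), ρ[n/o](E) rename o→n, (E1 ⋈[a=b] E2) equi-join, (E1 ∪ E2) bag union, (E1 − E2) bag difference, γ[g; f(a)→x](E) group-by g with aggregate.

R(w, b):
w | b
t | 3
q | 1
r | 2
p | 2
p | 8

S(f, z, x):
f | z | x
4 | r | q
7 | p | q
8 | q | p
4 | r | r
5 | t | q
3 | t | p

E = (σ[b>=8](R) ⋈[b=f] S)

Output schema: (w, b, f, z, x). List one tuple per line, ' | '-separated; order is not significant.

Subexpression sizes:
  R → 5
  σ[b>=8](R) → 1
  S → 6
  (σ[b>=8](R) ⋈[b=f] S) → 1

== RESULT ==
w | b | f | z | x
p | 8 | 8 | q | p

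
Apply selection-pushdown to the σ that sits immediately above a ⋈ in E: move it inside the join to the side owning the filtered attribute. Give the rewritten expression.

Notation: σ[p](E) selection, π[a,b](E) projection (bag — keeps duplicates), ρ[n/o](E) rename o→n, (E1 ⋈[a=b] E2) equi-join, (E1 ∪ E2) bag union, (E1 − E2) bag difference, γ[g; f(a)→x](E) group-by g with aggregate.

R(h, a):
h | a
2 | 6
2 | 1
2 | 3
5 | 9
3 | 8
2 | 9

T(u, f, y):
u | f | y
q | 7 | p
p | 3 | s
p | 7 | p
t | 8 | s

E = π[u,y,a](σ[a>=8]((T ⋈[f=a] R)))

σ filters on a, owned by the right side.
E' = π[u,y,a]((T ⋈[f=a] σ[a>=8](R)))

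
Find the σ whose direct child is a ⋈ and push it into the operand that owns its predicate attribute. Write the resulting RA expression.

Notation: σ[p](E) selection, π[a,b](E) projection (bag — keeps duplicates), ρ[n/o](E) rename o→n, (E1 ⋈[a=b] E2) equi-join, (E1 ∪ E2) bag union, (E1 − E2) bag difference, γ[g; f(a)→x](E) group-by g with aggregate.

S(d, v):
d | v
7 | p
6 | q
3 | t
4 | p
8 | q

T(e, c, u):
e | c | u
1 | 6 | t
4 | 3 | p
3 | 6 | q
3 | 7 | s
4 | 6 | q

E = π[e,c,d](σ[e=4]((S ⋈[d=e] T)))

σ filters on e, owned by the right side.
E' = π[e,c,d]((S ⋈[d=e] σ[e=4](T)))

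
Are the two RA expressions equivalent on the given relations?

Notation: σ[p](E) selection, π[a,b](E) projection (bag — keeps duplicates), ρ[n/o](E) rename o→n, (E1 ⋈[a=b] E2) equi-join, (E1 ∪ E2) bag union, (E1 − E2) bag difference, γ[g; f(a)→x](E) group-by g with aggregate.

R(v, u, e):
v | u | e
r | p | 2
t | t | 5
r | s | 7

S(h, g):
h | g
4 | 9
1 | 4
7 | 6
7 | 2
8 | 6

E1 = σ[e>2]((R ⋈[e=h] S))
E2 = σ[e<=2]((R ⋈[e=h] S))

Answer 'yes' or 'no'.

E1 row counts bottom-up:
  R → 3
  S → 5
  (R ⋈[e=h] S) → 2
  σ[e>2]((R ⋈[e=h] S)) → 2
E2 row counts bottom-up:
  R → 3
  S → 5
  (R ⋈[e=h] S) → 2
  σ[e<=2]((R ⋈[e=h] S)) → 0

E1 result:
v | u | e | h | g
r | s | 7 | 7 | 2
r | s | 7 | 7 | 6
E2 result:
v | u | e | h | g
(0 rows)
Witness: ('r', 's', 7, 7, 2) appears 1× in E1 but 0× in E2.

no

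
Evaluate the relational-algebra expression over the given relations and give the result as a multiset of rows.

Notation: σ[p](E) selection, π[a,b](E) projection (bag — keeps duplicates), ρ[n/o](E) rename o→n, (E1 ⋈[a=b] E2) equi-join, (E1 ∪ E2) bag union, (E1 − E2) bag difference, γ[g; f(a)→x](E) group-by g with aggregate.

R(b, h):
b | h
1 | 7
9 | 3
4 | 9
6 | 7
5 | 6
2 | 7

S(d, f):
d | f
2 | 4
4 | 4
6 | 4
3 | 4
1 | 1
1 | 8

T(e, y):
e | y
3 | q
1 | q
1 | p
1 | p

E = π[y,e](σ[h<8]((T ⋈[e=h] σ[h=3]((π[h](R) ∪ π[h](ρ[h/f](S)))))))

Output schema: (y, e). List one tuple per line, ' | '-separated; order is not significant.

Per-node cardinality:
  T → 4
  R → 6
  π[h](R) → 6
  S → 6
  ρ[h/f](S) → 6
  π[h](ρ[h/f](S)) → 6
  (π[h](R) ∪ π[h](ρ[h/f](S))) → 12
  σ[h=3]((π[h](R) ∪ π[h](ρ[h/f](S)))) → 1
  (T ⋈[e=h] σ[h=3]((π[h](R) ∪ π[h](ρ[h/f](S))))) → 1
  σ[h<8]((T ⋈[e=h] σ[h=3]((π[h](R) ∪ π[h](ρ[h/f](S)))))) → 1
  π[y,e](σ[h<8]((T ⋈[e=h] σ[h=3]((π[h](R) ∪ π[h](ρ[h/f](S))))))) → 1

== RESULT ==
y | e
q | 3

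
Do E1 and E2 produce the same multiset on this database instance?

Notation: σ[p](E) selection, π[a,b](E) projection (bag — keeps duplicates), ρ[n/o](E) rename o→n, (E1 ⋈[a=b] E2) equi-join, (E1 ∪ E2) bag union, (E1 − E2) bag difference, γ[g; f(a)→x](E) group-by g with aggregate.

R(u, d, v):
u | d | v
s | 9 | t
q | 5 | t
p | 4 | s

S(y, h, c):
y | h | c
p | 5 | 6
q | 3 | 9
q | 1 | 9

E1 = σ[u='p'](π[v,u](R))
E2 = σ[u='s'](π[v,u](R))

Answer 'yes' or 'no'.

E1 per-node cardinality:
  R → 3
  π[v,u](R) → 3
  σ[u='p'](π[v,u](R)) → 1
E2 per-node cardinality:
  R → 3
  π[v,u](R) → 3
  σ[u='s'](π[v,u](R)) → 1

E1 result:
v | u
s | p
E2 result:
v | u
t | s
Witness: ('t', 's') appears 0× in E1 but 1× in E2.

no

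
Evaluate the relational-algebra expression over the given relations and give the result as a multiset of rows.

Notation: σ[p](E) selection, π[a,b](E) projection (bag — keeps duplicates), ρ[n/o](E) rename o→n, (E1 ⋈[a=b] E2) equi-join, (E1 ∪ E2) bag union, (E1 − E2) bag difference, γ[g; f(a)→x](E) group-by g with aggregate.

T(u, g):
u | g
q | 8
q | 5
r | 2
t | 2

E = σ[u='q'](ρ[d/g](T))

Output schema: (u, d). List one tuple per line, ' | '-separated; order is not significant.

Stepwise |·|:
  T → 4
  ρ[d/g](T) → 4
  σ[u='q'](ρ[d/g](T)) → 2

== RESULT ==
u | d
q | 5
q | 8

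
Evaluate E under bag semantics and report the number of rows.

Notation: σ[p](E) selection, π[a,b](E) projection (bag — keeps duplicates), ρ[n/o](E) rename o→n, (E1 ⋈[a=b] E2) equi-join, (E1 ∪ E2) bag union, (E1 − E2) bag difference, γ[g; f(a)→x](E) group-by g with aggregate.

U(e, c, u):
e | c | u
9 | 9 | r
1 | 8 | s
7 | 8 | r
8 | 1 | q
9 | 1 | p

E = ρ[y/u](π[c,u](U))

Subexpression sizes:
  U → 5
  π[c,u](U) → 5
  ρ[y/u](π[c,u](U)) → 5

|E| = 5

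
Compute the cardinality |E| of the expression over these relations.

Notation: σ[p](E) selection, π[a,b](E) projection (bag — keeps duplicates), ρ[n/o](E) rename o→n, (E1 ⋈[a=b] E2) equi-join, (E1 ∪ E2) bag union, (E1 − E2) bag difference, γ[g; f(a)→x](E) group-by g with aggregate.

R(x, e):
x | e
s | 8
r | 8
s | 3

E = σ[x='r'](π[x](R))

Per-node cardinality:
  R → 3
  π[x](R) → 3
  σ[x='r'](π[x](R)) → 1

|E| = 1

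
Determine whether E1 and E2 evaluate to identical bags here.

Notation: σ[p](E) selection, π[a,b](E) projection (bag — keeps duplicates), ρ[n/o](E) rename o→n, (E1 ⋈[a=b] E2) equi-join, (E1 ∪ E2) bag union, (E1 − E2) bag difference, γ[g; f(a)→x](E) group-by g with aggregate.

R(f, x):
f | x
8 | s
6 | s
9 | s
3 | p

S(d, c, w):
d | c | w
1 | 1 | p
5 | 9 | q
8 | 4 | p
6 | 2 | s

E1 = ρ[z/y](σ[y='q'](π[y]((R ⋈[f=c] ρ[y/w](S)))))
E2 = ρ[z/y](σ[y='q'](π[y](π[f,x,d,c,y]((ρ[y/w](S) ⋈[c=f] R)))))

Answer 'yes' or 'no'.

E1 per-node cardinality:
  R → 4
  S → 4
  ρ[y/w](S) → 4
  (R ⋈[f=c] ρ[y/w](S)) → 1
  π[y]((R ⋈[f=c] ρ[y/w](S))) → 1
  σ[y='q'](π[y]((R ⋈[f=c] ρ[y/w](S)))) → 1
  ρ[z/y](σ[y='q'](π[y]((R ⋈[f=c] ρ[y/w](S))))) → 1
E2 per-node cardinality:
  S → 4
  ρ[y/w](S) → 4
  R → 4
  (ρ[y/w](S) ⋈[c=f] R) → 1
  π[f,x,d,c,y]((ρ[y/w](S) ⋈[c=f] R)) → 1
  π[y](π[f,x,d,c,y]((ρ[y/w](S) ⋈[c=f] R))) → 1
  σ[y='q'](π[y](π[f,x,d,c,y]((ρ[y/w](S) ⋈[c=f] R)))) → 1
  ρ[z/y](σ[y='q'](π[y](π[f,x,d,c,y]((ρ[y/w](S) ⋈[c=f] R))))) → 1

E1 and E2 produce the same multiset:
z
q

yes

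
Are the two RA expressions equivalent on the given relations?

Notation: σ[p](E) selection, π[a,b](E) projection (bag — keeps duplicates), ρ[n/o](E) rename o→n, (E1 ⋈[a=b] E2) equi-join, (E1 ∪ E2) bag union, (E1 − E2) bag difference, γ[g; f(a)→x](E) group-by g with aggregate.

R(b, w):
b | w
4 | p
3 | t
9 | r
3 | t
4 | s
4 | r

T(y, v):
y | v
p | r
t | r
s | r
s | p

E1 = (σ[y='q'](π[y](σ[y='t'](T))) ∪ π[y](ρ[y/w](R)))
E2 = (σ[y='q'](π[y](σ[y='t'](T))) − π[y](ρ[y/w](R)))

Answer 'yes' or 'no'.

E1 subexpression sizes:
  T → 4
  σ[y='t'](T) → 1
  π[y](σ[y='t'](T)) → 1
  σ[y='q'](π[y](σ[y='t'](T))) → 0
  R → 6
  ρ[y/w](R) → 6
  π[y](ρ[y/w](R)) → 6
  (σ[y='q'](π[y](σ[y='t'](T))) ∪ π[y](ρ[y/w](R))) → 6
E2 subexpression sizes:
  T → 4
  σ[y='t'](T) → 1
  π[y](σ[y='t'](T)) → 1
  σ[y='q'](π[y](σ[y='t'](T))) → 0
  R → 6
  ρ[y/w](R) → 6
  π[y](ρ[y/w](R)) → 6
  (σ[y='q'](π[y](σ[y='t'](T))) − π[y](ρ[y/w](R))) → 0

E1 result:
y
p
r
r
s
t
t
E2 result:
y
(0 rows)
Witness: ('p',) appears 1× in E1 but 0× in E2.

no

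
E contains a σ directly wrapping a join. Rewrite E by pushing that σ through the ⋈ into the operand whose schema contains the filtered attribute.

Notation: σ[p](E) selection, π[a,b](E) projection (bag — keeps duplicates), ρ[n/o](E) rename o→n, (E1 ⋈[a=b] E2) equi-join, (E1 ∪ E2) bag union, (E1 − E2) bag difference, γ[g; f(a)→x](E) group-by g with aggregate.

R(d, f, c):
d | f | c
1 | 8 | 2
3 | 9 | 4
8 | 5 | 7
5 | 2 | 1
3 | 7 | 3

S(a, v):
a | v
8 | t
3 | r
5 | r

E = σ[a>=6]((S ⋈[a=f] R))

σ filters on a, owned by the left side.
E' = (σ[a>=6](S) ⋈[a=f] R)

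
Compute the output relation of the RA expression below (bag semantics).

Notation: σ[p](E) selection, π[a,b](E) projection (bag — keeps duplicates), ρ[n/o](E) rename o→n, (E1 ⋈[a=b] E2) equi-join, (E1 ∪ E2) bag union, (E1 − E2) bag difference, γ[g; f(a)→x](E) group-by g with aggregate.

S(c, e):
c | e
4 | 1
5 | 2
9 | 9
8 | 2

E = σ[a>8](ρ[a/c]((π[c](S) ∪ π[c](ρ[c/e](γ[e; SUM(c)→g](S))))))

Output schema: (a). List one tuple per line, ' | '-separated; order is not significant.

Subexpression sizes:
  S → 4
  π[c](S) → 4
  S → 4
  γ[e; SUM(c)→g](S) → 3
  ρ[c/e](γ[e; SUM(c)→g](S)) → 3
  π[c](ρ[c/e](γ[e; SUM(c)→g](S))) → 3
  (π[c](S) ∪ π[c](ρ[c/e](γ[e; SUM(c)→g](S)))) → 7
  ρ[a/c]((π[c](S) ∪ π[c](ρ[c/e](γ[e; SUM(c)→g](S))))) → 7
  σ[a>8](ρ[a/c]((π[c](S) ∪ π[c](ρ[c/e](γ[e; SUM(c)→g](S)))))) → 2

== RESULT ==
a
9
9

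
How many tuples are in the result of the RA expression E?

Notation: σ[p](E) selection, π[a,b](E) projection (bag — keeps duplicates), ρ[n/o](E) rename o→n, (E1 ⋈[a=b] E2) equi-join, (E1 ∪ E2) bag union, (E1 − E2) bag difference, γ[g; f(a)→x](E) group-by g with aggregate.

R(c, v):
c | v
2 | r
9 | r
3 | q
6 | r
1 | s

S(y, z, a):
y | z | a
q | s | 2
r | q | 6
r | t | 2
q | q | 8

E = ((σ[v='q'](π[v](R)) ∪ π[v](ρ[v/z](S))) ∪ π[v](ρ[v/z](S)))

Per-node cardinality:
  R → 5
  π[v](R) → 5
  σ[v='q'](π[v](R)) → 1
  S → 4
  ρ[v/z](S) → 4
  π[v](ρ[v/z](S)) → 4
  (σ[v='q'](π[v](R)) ∪ π[v](ρ[v/z](S))) → 5
  S → 4
  ρ[v/z](S) → 4
  π[v](ρ[v/z](S)) → 4
  ((σ[v='q'](π[v](R)) ∪ π[v](ρ[v/z](S))) ∪ π[v](ρ[v/z](S))) → 9

|E| = 9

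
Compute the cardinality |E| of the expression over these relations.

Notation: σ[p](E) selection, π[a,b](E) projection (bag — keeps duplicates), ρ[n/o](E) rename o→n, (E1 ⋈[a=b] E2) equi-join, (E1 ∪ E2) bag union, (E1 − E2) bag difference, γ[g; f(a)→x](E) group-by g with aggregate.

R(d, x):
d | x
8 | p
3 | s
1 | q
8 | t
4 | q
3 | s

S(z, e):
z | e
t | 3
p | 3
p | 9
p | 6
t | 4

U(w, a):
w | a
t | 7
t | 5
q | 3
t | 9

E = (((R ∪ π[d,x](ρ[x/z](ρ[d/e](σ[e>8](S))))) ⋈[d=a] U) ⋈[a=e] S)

Per-node cardinality:
  R → 6
  S → 5
  σ[e>8](S) → 1
  ρ[d/e](σ[e>8](S)) → 1
  ρ[x/z](ρ[d/e](σ[e>8](S))) → 1
  π[d,x](ρ[x/z](ρ[d/e](σ[e>8](S)))) → 1
  (R ∪ π[d,x](ρ[x/z](ρ[d/e](σ[e>8](S))))) → 7
  U → 4
  ((R ∪ π[d,x](ρ[x/z](ρ[d/e](σ[e>8](S))))) ⋈[d=a] U) → 3
  S → 5
  (((R ∪ π[d,x](ρ[x/z](ρ[d/e](σ[e>8](S))))) ⋈[d=a] U) ⋈[a=e] S) → 5

|E| = 5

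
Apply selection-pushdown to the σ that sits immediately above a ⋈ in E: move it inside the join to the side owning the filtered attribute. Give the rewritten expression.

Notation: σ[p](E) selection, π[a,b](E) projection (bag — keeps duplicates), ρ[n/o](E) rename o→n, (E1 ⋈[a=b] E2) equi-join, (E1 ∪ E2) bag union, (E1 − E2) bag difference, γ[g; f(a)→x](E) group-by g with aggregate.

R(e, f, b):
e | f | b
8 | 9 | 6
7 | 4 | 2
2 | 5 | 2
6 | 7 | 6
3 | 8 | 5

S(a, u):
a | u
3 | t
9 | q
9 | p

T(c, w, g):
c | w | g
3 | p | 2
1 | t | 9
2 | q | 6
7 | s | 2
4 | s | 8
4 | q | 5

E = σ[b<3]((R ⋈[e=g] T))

σ filters on b, owned by the left side.
E' = (σ[b<3](R) ⋈[e=g] T)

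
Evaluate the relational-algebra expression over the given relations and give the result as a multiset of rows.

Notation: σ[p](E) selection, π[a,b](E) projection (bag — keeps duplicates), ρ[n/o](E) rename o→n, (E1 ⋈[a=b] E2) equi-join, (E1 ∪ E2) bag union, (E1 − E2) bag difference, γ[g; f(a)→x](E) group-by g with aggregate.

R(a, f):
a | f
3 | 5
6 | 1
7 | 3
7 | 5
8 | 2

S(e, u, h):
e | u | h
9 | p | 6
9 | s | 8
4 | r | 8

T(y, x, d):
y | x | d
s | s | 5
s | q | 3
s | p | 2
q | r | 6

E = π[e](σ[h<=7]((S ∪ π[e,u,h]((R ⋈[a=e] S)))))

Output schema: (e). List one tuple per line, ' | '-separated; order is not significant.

Stepwise |·|:
  S → 3
  R → 5
  S → 3
  (R ⋈[a=e] S) → 0
  π[e,u,h]((R ⋈[a=e] S)) → 0
  (S ∪ π[e,u,h]((R ⋈[a=e] S))) → 3
  σ[h<=7]((S ∪ π[e,u,h]((R ⋈[a=e] S)))) → 1
  π[e](σ[h<=7]((S ∪ π[e,u,h]((R ⋈[a=e] S))))) → 1

== RESULT ==
e
9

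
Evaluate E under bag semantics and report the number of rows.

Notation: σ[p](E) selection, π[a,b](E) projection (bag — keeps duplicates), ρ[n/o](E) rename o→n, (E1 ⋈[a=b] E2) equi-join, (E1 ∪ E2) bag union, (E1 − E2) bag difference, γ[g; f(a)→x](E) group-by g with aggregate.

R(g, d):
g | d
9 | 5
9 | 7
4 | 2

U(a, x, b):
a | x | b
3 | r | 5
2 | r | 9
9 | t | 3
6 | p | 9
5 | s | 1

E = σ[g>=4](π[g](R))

Per-node cardinality:
  R → 3
  π[g](R) → 3
  σ[g>=4](π[g](R)) → 3

|E| = 3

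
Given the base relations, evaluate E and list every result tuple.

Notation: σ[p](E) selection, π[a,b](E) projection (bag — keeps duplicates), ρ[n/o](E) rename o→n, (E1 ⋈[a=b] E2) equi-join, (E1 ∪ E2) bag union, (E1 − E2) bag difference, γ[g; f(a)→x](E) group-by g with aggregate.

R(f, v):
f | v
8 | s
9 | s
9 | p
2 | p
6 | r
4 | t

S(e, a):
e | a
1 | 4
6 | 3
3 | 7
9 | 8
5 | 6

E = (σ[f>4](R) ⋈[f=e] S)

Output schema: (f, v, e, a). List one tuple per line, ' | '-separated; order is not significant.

Row counts bottom-up:
  R → 6
  σ[f>4](R) → 4
  S → 5
  (σ[f>4](R) ⋈[f=e] S) → 3

== RESULT ==
f | v | e | a
6 | r | 6 | 3
9 | p | 9 | 8
9 | s | 9 | 8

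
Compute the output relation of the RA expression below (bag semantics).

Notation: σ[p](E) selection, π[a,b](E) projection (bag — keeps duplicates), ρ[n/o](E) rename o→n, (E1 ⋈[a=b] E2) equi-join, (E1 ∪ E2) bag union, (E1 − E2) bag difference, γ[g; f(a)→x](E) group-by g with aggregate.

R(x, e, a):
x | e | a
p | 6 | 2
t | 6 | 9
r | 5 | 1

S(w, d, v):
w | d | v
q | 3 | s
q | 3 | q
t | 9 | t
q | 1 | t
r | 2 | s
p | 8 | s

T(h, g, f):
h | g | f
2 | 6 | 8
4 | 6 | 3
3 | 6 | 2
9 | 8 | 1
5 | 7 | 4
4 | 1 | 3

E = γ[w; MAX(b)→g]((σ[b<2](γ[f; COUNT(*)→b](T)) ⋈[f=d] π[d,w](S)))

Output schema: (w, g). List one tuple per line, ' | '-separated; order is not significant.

Stepwise |·|:
  T → 6
  γ[f; COUNT(*)→b](T) → 5
  σ[b<2](γ[f; COUNT(*)→b](T)) → 4
  S → 6
  π[d,w](S) → 6
  (σ[b<2](γ[f; COUNT(*)→b](T)) ⋈[f=d] π[d,w](S)) → 3
  γ[w; MAX(b)→g]((σ[b<2](γ[f; COUNT(*)→b](T)) ⋈[f=d] π[d,w](S))) → 3

== RESULT ==
w | g
p | 1
q | 1
r | 1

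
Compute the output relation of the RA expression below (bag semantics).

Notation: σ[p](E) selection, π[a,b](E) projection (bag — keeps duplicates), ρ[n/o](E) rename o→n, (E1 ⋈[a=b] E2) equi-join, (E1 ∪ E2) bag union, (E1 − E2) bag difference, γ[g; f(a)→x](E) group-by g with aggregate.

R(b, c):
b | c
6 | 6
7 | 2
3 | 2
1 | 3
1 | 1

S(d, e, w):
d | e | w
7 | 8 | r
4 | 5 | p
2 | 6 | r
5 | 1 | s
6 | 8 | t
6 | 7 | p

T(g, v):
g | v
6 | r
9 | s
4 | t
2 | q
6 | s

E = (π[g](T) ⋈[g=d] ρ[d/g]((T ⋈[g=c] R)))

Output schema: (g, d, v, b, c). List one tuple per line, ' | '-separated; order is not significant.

Stepwise |·|:
  T → 5
  π[g](T) → 5
  T → 5
  R → 5
  (T ⋈[g=c] R) → 4
  ρ[d/g]((T ⋈[g=c] R)) → 4
  (π[g](T) ⋈[g=d] ρ[d/g]((T ⋈[g=c] R))) → 6

== RESULT ==
g | d | v | b | c
2 | 2 | q | 3 | 2
2 | 2 | q | 7 | 2
6 | 6 | r | 6 | 6
6 | 6 | r | 6 | 6
6 | 6 | s | 6 | 6
6 | 6 | s | 6 | 6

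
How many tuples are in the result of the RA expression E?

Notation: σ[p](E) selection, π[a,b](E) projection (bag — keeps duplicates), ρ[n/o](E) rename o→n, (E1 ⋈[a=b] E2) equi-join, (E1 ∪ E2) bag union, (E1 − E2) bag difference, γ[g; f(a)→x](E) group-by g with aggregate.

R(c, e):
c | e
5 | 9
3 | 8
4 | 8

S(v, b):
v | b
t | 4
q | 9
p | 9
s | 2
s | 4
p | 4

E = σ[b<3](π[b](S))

Subexpression sizes:
  S → 6
  π[b](S) → 6
  σ[b<3](π[b](S)) → 1

|E| = 1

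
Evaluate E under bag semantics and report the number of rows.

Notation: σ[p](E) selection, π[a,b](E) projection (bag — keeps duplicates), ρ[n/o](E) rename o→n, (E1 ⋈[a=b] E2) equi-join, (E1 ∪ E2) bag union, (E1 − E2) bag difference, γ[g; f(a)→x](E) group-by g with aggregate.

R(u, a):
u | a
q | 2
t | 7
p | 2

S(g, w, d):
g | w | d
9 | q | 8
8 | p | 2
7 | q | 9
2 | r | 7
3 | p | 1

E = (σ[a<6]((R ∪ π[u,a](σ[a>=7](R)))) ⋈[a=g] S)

Per-node cardinality:
  R → 3
  R → 3
  σ[a>=7](R) → 1
  π[u,a](σ[a>=7](R)) → 1
  (R ∪ π[u,a](σ[a>=7](R))) → 4
  σ[a<6]((R ∪ π[u,a](σ[a>=7](R)))) → 2
  S → 5
  (σ[a<6]((R ∪ π[u,a](σ[a>=7](R)))) ⋈[a=g] S) → 2

|E| = 2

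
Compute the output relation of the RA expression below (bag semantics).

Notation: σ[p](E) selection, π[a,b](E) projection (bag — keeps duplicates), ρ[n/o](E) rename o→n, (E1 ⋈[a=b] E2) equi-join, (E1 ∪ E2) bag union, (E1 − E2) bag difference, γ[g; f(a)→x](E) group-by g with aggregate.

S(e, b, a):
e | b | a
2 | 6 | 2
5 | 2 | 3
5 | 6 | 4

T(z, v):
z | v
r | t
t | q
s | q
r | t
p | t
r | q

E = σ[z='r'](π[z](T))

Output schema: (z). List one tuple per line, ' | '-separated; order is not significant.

Per-node cardinality:
  T → 6
  π[z](T) → 6
  σ[z='r'](π[z](T)) → 3

== RESULT ==
z
r
r
r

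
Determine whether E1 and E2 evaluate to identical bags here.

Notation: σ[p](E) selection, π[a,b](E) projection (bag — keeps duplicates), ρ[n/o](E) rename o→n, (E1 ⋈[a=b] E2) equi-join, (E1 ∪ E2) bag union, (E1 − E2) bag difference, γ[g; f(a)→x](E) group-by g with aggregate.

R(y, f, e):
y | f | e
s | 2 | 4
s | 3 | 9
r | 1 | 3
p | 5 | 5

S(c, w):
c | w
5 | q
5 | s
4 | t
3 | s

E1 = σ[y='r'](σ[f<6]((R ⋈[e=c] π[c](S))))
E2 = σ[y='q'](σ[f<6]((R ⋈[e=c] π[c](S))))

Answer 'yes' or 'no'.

E1 row counts bottom-up:
  R → 4
  S → 4
  π[c](S) → 4
  (R ⋈[e=c] π[c](S)) → 4
  σ[f<6]((R ⋈[e=c] π[c](S))) → 4
  σ[y='r'](σ[f<6]((R ⋈[e=c] π[c](S)))) → 1
E2 row counts bottom-up:
  R → 4
  S → 4
  π[c](S) → 4
  (R ⋈[e=c] π[c](S)) → 4
  σ[f<6]((R ⋈[e=c] π[c](S))) → 4
  σ[y='q'](σ[f<6]((R ⋈[e=c] π[c](S)))) → 0

E1 result:
y | f | e | c
r | 1 | 3 | 3
E2 result:
y | f | e | c
(0 rows)
Witness: ('r', 1, 3, 3) appears 1× in E1 but 0× in E2.

no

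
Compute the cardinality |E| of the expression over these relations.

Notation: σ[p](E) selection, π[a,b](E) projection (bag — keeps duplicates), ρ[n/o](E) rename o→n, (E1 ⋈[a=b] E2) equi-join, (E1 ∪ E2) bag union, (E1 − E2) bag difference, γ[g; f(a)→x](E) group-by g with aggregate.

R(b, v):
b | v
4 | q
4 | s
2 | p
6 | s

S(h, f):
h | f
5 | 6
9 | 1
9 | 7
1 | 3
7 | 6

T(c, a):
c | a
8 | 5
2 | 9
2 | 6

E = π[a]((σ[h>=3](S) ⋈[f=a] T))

Subexpression sizes:
  S → 5
  σ[h>=3](S) → 4
  T → 3
  (σ[h>=3](S) ⋈[f=a] T) → 2
  π[a]((σ[h>=3](S) ⋈[f=a] T)) → 2

|E| = 2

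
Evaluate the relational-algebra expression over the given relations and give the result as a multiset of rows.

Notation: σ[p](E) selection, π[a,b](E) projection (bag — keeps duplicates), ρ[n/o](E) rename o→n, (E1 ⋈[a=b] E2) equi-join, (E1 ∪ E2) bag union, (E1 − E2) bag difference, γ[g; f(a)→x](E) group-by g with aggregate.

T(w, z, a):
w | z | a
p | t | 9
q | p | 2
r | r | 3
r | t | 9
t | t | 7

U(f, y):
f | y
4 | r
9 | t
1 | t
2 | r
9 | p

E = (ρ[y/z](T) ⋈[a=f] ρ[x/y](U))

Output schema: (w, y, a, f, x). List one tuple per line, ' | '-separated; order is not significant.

Stepwise |·|:
  T → 5
  ρ[y/z](T) → 5
  U → 5
  ρ[x/y](U) → 5
  (ρ[y/z](T) ⋈[a=f] ρ[x/y](U)) → 5

== RESULT ==
w | y | a | f | x
p | t | 9 | 9 | p
p | t | 9 | 9 | t
q | p | 2 | 2 | r
r | t | 9 | 9 | p
r | t | 9 | 9 | t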